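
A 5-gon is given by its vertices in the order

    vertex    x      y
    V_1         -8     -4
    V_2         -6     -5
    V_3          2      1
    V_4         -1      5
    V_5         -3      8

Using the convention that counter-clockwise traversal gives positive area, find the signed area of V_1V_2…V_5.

Apply the shoelace (surveyor's) formula: 2A = Σ (x_i·y_{i+1} − x_{i+1}·y_i), indices taken mod 5.
Σ = (16) + (4) + (11) + (7) + (76) = 114
Signed area = Σ/2 = 57 (positive ⇒ counter-clockwise traversal).

57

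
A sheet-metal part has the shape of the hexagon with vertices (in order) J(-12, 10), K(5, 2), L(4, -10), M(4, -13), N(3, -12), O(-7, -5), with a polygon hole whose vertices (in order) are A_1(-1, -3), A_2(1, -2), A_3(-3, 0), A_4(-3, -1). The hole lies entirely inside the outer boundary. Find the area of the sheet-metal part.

Outer boundary:
Apply Gauss's area formula: 2A = Σ (x_i·y_{i+1} − x_{i+1}·y_i), indices taken mod 6.
Σ = (-74) + (-58) + (-12) + (-9) + (-99) + (-130) = -382
Area = |Σ|/2 = 191.
Hole:
Apply the shoelace (surveyor's) formula: 2A = Σ (x_i·y_{i+1} − x_{i+1}·y_i), indices taken mod 4.
A_1→A_2: (-1)(-2) − (1)(-3) = 5
A_2→A_3: (1)(0) − (-3)(-2) = -6
A_3→A_4: (-3)(-1) − (-3)(0) = 3
A_4→A_1: (-3)(-3) − (-1)(-1) = 8
Σ = 10
Area = |Σ|/2 = 5.
Net area = 191 − 5 = 186.

186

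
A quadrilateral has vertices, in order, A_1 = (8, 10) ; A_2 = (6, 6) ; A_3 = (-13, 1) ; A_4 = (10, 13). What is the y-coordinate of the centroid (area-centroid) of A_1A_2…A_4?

Apply the shoelace (surveyor's) formula. First the cross-terms c_i = x_i·y_{i+1} − x_{i+1}·y_i:
  -12, 84, -179, -4  ⇒  2A = -111, A = -55.5.
Then Σ (y_i + y_{i+1})·c_i = -2202, so ȳ = -2202 / (6·(-55.5)) = 734/111.

734/111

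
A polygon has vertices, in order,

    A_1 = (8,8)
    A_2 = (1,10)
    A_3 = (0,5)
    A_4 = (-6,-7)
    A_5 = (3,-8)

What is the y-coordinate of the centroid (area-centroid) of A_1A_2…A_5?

23/66

Apply the shoelace formula. First the cross-terms c_i = x_i·y_{i+1} − x_{i+1}·y_i:
  72, 5, 30, 69, 88  ⇒  2A = 264, A = 132.
Then Σ (y_i + y_{i+1})·c_i = 276, so ȳ = 276 / (6·132) = 23/66.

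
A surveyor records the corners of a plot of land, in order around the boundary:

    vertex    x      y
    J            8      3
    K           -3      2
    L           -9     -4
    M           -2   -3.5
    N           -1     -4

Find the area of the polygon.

J→K: (8)(2) − (-3)(3) = 25
K→L: (-3)(-4) − (-9)(2) = 30
L→M: (-9)(-3.5) − (-2)(-4) = 23.5
M→N: (-2)(-4) − (-1)(-3.5) = 4.5
N→J: (-1)(3) − (8)(-4) = 29
Σ = 112
Area = |Σ|/2 = 56.

56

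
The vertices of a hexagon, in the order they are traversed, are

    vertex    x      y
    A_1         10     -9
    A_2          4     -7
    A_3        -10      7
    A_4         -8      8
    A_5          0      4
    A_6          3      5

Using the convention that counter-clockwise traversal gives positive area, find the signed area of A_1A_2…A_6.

Apply the surveyor's formula: 2A = Σ (x_i·y_{i+1} − x_{i+1}·y_i), indices taken mod 6.
A_1→A_2: (10)(-7) − (4)(-9) = -34
A_2→A_3: (4)(7) − (-10)(-7) = -42
A_3→A_4: (-10)(8) − (-8)(7) = -24
A_4→A_5: (-8)(4) − (0)(8) = -32
A_5→A_6: (0)(5) − (3)(4) = -12
A_6→A_1: (3)(-9) − (10)(5) = -77
Σ = -221
Signed area = Σ/2 = -110.5 (negative ⇒ clockwise traversal).

-110.5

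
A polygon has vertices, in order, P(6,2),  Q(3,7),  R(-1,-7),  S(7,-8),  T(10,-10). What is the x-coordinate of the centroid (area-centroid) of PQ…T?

696/169

Apply the shoelace formula. First the cross-terms c_i = x_i·y_{i+1} − x_{i+1}·y_i:
  36, -14, 57, 10, 80  ⇒  2A = 169, A = 84.5.
Then Σ (x_i + x_{i+1})·c_i = 2088, so x̄ = 2088 / (6·84.5) = 696/169.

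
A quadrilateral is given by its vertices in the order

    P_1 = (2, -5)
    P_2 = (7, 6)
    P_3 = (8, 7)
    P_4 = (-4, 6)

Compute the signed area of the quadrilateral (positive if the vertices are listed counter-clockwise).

Apply the surveyor's formula: 2A = Σ (x_i·y_{i+1} − x_{i+1}·y_i), indices taken mod 4.
Σ = (47) + (1) + (76) + (8) = 132
Signed area = Σ/2 = 66 (positive ⇒ counter-clockwise traversal).

66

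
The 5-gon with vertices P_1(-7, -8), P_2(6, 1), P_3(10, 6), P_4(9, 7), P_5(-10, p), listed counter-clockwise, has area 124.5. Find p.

1

The doubled signed area Σ (x_i y_{i+1} − x_{i+1} y_i) is linear in p.
With p=0 it equals 233; the coefficient of p is 16 (from the two edges through P_5).
So 16·p + 233 = 2·124.5 = 249 ⇒ p = 1.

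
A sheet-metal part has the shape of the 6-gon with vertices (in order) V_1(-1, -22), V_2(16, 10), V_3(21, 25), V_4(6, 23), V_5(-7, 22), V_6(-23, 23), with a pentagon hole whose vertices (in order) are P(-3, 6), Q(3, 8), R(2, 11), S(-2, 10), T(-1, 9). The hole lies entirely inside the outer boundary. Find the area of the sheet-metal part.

1001

Outer boundary:
V_1→V_2: (-1)(10) − (16)(-22) = 342
V_2→V_3: (16)(25) − (21)(10) = 190
V_3→V_4: (21)(23) − (6)(25) = 333
V_4→V_5: (6)(22) − (-7)(23) = 293
V_5→V_6: (-7)(23) − (-23)(22) = 345
V_6→V_1: (-23)(-22) − (-1)(23) = 529
Σ = 2032
Area = |Σ|/2 = 1016.
Hole:
Apply Gauss's area formula: 2A = Σ (x_i·y_{i+1} − x_{i+1}·y_i), indices taken mod 5.
Cross-terms: -42, 17, 42, -8, 21  ⇒  Σ = 30
Area = |Σ|/2 = 15.
Net area = 1016 − 15 = 1001.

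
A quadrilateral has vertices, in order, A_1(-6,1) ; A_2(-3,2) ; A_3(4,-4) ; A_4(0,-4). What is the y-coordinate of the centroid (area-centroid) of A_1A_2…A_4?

Apply the shoelace formula. First the cross-terms c_i = x_i·y_{i+1} − x_{i+1}·y_i:
  -9, 4, -16, -24  ⇒  2A = -45, A = -22.5.
Then Σ (y_i + y_{i+1})·c_i = 165, so ȳ = 165 / (6·(-22.5)) = -11/9.

-11/9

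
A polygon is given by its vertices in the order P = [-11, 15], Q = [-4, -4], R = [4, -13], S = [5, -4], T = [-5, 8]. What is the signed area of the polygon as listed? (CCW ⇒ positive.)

Σ = (104) + (68) + (49) + (20) + (13) = 254
Signed area = Σ/2 = 127 (positive ⇒ counter-clockwise traversal).

127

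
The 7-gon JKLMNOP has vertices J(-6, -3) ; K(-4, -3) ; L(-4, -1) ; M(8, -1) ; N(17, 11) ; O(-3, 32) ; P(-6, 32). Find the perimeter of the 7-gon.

98

|JK| = √((2)² + (0)²) = √4 = 2
|KL| = √((0)² + (2)²) = √4 = 2
|LM| = √((12)² + (0)²) = √144 = 12
|MN| = √((9)² + (12)²) = √225 = 15
|NO| = √((-20)² + (21)²) = √841 = 29
|OP| = √((-3)² + (0)²) = √9 = 3
|PJ| = √((0)² + (-35)²) = √1225 = 35
Perimeter = 2 + 2 + 12 + 15 + 29 + 3 + 35 = 98.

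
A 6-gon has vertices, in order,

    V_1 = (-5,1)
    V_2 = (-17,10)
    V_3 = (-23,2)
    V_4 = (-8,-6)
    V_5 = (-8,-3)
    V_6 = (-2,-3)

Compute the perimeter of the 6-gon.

|V_1V_2| = √((-12)² + (9)²) = √225 = 15
|V_2V_3| = √((-6)² + (-8)²) = √100 = 10
|V_3V_4| = √((15)² + (-8)²) = √289 = 17
|V_4V_5| = √((0)² + (3)²) = √9 = 3
|V_5V_6| = √((6)² + (0)²) = √36 = 6
|V_6V_1| = √((-3)² + (4)²) = √25 = 5
Perimeter = 15 + 10 + 17 + 3 + 6 + 5 = 56.

56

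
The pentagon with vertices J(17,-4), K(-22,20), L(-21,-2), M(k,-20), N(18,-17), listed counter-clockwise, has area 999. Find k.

-19

The doubled signed area Σ (x_i y_{i+1} − x_{i+1} y_i) is linear in k.
With k=0 it equals 1713; the coefficient of k is -15 (from the two edges through M).
So -15·k + 1713 = 2·999 = 1998 ⇒ k = -19.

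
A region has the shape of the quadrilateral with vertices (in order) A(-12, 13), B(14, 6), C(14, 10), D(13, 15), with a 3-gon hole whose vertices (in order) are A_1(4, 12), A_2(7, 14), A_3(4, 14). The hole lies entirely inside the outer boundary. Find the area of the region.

112.5

Outer boundary:
Cross-terms: -254, 56, 80, 349  ⇒  Σ = 231
Area = |Σ|/2 = 115.5.
Hole:
Σ = (-28) + (42) + (-8) = 6
Area = |Σ|/2 = 3.
Net area = 115.5 − 3 = 112.5.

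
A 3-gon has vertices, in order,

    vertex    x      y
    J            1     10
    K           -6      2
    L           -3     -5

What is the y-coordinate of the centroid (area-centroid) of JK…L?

Apply the shoelace (surveyor's) formula. First the cross-terms c_i = x_i·y_{i+1} − x_{i+1}·y_i:
  62, 36, -25  ⇒  2A = 73, A = 36.5.
Then Σ (y_i + y_{i+1})·c_i = 511, so ȳ = 511 / (6·36.5) = 7/3.

7/3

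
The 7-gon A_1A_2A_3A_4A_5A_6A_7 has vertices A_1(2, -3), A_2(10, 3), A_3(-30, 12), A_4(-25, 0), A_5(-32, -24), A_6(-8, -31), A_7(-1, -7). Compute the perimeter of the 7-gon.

144

|A_1A_2| = √((8)² + (6)²) = √100 = 10
|A_2A_3| = √((-40)² + (9)²) = √1681 = 41
|A_3A_4| = √((5)² + (-12)²) = √169 = 13
|A_4A_5| = √((-7)² + (-24)²) = √625 = 25
|A_5A_6| = √((24)² + (-7)²) = √625 = 25
|A_6A_7| = √((7)² + (24)²) = √625 = 25
|A_7A_1| = √((3)² + (4)²) = √25 = 5
Perimeter = 10 + 41 + 13 + 25 + 25 + 25 + 5 = 144.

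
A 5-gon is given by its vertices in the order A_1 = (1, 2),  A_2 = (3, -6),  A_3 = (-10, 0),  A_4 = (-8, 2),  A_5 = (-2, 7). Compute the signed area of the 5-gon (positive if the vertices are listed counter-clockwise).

-77.5

Cross-terms: -12, -60, -20, -52, -11  ⇒  Σ = -155
Signed area = Σ/2 = -77.5 (negative ⇒ clockwise traversal).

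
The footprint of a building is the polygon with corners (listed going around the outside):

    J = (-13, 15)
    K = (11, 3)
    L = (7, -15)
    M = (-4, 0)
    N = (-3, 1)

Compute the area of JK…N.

243

Apply Gauss's area formula: 2A = Σ (x_i·y_{i+1} − x_{i+1}·y_i), indices taken mod 5.
Σ = (-204) + (-186) + (-60) + (-4) + (-32) = -486
Area = |Σ|/2 = 243.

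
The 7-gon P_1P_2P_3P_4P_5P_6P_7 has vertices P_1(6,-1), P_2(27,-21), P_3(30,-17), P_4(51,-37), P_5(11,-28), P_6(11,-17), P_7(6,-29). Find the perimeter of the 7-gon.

156

|P_1P_2| = √((21)² + (-20)²) = √841 = 29
|P_2P_3| = √((3)² + (4)²) = √25 = 5
|P_3P_4| = √((21)² + (-20)²) = √841 = 29
|P_4P_5| = √((-40)² + (9)²) = √1681 = 41
|P_5P_6| = √((0)² + (11)²) = √121 = 11
|P_6P_7| = √((-5)² + (-12)²) = √169 = 13
|P_7P_1| = √((0)² + (28)²) = √784 = 28
Perimeter = 29 + 5 + 29 + 41 + 11 + 13 + 28 = 156.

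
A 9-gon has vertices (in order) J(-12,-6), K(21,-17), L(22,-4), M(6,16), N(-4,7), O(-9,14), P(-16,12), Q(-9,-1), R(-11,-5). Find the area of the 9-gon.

Apply the surveyor's formula: 2A = Σ (x_i·y_{i+1} − x_{i+1}·y_i), indices taken mod 9.
Σ = (330) + (290) + (376) + (106) + (7) + (116) + (124) + (34) + (6) = 1389
Area = |Σ|/2 = 694.5.

694.5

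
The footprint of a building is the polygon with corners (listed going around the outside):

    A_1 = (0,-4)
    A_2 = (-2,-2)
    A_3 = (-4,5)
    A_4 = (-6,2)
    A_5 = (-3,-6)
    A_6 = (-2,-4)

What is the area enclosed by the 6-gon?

A_1→A_2: (0)(-2) − (-2)(-4) = -8
A_2→A_3: (-2)(5) − (-4)(-2) = -18
A_3→A_4: (-4)(2) − (-6)(5) = 22
A_4→A_5: (-6)(-6) − (-3)(2) = 42
A_5→A_6: (-3)(-4) − (-2)(-6) = 0
A_6→A_1: (-2)(-4) − (0)(-4) = 8
Σ = 46
Area = |Σ|/2 = 23.

23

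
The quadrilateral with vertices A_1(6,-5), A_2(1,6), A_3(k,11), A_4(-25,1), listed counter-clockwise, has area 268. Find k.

-18

Write out the shoelace sum; only the two edges meeting at A_3 involve k:
2·Area = [(1·11 − k·6) + (k·1 − (-25)·11)] + 160
       = -5·k + 446 = 536
⇒ k = -18.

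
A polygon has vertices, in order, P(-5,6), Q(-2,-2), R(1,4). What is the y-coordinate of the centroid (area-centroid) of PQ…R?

8/3

Apply the shoelace (surveyor's) formula. First the cross-terms c_i = x_i·y_{i+1} − x_{i+1}·y_i:
  22, -6, 26  ⇒  2A = 42, A = 21.
Then Σ (y_i + y_{i+1})·c_i = 336, so ȳ = 336 / (6·21) = 8/3.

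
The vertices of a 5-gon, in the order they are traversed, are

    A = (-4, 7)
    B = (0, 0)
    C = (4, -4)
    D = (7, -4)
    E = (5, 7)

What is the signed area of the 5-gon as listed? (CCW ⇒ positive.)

72

Σ = (0) + (0) + (12) + (69) + (63) = 144
Signed area = Σ/2 = 72 (positive ⇒ counter-clockwise traversal).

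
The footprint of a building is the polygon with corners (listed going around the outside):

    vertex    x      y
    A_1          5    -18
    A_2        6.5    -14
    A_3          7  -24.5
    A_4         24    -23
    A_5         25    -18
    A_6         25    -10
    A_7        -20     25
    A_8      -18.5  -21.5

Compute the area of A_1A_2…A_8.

1256.875

Σ = (47) + (-61.25) + (427) + (143) + (200) + (425) + (892.5) + (440.5) = 2513.75
Area = |Σ|/2 = 1256.875.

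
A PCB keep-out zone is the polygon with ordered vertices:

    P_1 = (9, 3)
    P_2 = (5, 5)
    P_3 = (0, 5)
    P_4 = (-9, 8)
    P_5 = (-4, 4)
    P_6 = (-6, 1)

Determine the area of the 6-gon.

44.5

P_1→P_2: (9)(5) − (5)(3) = 30
P_2→P_3: (5)(5) − (0)(5) = 25
P_3→P_4: (0)(8) − (-9)(5) = 45
P_4→P_5: (-9)(4) − (-4)(8) = -4
P_5→P_6: (-4)(1) − (-6)(4) = 20
P_6→P_1: (-6)(3) − (9)(1) = -27
Σ = 89
Area = |Σ|/2 = 44.5.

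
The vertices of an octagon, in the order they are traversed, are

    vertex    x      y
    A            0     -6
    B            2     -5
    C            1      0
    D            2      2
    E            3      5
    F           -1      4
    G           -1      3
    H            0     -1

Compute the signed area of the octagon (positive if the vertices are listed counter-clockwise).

21

Apply Gauss's area formula: 2A = Σ (x_i·y_{i+1} − x_{i+1}·y_i), indices taken mod 8.
Σ = (12) + (5) + (2) + (4) + (17) + (1) + (1) + (0) = 42
Signed area = Σ/2 = 21 (positive ⇒ counter-clockwise traversal).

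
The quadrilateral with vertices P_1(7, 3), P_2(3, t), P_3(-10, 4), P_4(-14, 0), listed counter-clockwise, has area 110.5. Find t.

The doubled signed area Σ (x_i y_{i+1} − x_{i+1} y_i) is linear in t.
With t=0 it equals 17; the coefficient of t is 17 (from the two edges through P_2).
So 17·t + 17 = 2·110.5 = 221 ⇒ t = 12.

12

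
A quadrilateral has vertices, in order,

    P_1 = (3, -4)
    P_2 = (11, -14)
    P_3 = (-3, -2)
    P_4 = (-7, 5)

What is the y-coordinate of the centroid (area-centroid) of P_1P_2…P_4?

Apply the shoelace formula. First the cross-terms c_i = x_i·y_{i+1} − x_{i+1}·y_i:
  2, -64, -29, 13  ⇒  2A = -78, A = -39.
Then Σ (y_i + y_{i+1})·c_i = 914, so ȳ = 914 / (6·(-39)) = -457/117.

-457/117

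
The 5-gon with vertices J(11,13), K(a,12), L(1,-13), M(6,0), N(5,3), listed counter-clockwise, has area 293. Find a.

-13

The doubled signed area Σ (x_i y_{i+1} − x_{i+1} y_i) is linear in a.
With a=0 it equals 248; the coefficient of a is -26 (from the two edges through K).
So -26·a + 248 = 2·293 = 586 ⇒ a = -13.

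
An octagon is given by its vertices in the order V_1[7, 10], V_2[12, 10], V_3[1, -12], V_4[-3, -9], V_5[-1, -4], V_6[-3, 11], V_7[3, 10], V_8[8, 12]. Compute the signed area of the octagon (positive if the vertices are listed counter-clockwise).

-190

Apply the shoelace formula: 2A = Σ (x_i·y_{i+1} − x_{i+1}·y_i), indices taken mod 8.
Σ = (-50) + (-154) + (-45) + (3) + (-23) + (-63) + (-44) + (-4) = -380
Signed area = Σ/2 = -190 (negative ⇒ clockwise traversal).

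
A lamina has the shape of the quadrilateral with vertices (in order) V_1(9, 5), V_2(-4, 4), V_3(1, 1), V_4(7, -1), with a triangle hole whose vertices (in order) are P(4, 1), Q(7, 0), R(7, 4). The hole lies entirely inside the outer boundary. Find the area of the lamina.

36

Outer boundary:
Apply Gauss's area formula: 2A = Σ (x_i·y_{i+1} − x_{i+1}·y_i), indices taken mod 4.
V_1→V_2: (9)(4) − (-4)(5) = 56
V_2→V_3: (-4)(1) − (1)(4) = -8
V_3→V_4: (1)(-1) − (7)(1) = -8
V_4→V_1: (7)(5) − (9)(-1) = 44
Σ = 84
Area = |Σ|/2 = 42.
Hole:
P→Q: (4)(0) − (7)(1) = -7
Q→R: (7)(4) − (7)(0) = 28
R→P: (7)(1) − (4)(4) = -9
Σ = 12
Area = |Σ|/2 = 6.
Net area = 42 − 6 = 36.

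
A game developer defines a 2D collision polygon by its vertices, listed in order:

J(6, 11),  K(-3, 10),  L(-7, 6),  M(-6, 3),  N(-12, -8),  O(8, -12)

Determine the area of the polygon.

Cross-terms: 93, 52, 15, 84, 208, 160  ⇒  Σ = 612
Area = |Σ|/2 = 306.

306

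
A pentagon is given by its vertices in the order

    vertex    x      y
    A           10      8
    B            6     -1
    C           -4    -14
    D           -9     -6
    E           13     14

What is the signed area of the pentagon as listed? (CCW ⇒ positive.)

-166

Apply Gauss's area formula: 2A = Σ (x_i·y_{i+1} − x_{i+1}·y_i), indices taken mod 5.
A→B: (10)(-1) − (6)(8) = -58
B→C: (6)(-14) − (-4)(-1) = -88
C→D: (-4)(-6) − (-9)(-14) = -102
D→E: (-9)(14) − (13)(-6) = -48
E→A: (13)(8) − (10)(14) = -36
Σ = -332
Signed area = Σ/2 = -166 (negative ⇒ clockwise traversal).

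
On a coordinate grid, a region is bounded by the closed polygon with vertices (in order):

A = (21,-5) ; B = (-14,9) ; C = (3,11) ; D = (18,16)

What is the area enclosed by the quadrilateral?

Apply the shoelace formula: 2A = Σ (x_i·y_{i+1} − x_{i+1}·y_i), indices taken mod 4.
Σ = (119) + (-181) + (-150) + (-426) = -638
Area = |Σ|/2 = 319.

319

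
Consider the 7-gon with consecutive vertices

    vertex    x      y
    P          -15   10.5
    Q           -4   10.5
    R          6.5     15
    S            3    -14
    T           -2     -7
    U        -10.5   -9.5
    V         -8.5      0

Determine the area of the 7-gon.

326.625

Cross-terms: -115.5, -128.25, -136, -49, -54.5, -80.75, -89.25  ⇒  Σ = -653.25
Area = |Σ|/2 = 326.625.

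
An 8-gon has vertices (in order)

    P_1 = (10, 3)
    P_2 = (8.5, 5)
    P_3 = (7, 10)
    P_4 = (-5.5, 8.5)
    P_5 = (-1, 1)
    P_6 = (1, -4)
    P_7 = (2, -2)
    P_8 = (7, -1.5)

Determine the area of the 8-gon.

124

Apply Gauss's area formula: 2A = Σ (x_i·y_{i+1} − x_{i+1}·y_i), indices taken mod 8.
Cross-terms: 24.5, 50, 114.5, 3, 3, 6, 11, 36  ⇒  Σ = 248
Area = |Σ|/2 = 124.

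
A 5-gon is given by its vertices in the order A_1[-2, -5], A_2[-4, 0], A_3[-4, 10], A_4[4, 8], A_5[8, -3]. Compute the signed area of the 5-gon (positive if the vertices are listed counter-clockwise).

-127

Cross-terms: -20, -40, -72, -76, -46  ⇒  Σ = -254
Signed area = Σ/2 = -127 (negative ⇒ clockwise traversal).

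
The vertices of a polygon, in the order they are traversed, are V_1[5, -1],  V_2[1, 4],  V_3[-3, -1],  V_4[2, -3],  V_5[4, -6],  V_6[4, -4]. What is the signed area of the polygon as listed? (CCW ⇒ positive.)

Apply the surveyor's formula: 2A = Σ (x_i·y_{i+1} − x_{i+1}·y_i), indices taken mod 6.
Σ = (21) + (11) + (11) + (0) + (8) + (16) = 67
Signed area = Σ/2 = 33.5 (positive ⇒ counter-clockwise traversal).

33.5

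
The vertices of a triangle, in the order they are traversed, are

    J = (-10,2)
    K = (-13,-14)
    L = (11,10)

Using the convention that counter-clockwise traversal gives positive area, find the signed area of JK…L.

Σ = (166) + (24) + (122) = 312
Signed area = Σ/2 = 156 (positive ⇒ counter-clockwise traversal).

156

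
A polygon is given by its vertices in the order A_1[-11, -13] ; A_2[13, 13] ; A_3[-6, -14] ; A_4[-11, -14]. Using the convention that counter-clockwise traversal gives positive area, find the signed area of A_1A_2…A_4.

Apply the surveyor's formula: 2A = Σ (x_i·y_{i+1} − x_{i+1}·y_i), indices taken mod 4.
Σ = (26) + (-104) + (-70) + (-11) = -159
Signed area = Σ/2 = -79.5 (negative ⇒ clockwise traversal).

-79.5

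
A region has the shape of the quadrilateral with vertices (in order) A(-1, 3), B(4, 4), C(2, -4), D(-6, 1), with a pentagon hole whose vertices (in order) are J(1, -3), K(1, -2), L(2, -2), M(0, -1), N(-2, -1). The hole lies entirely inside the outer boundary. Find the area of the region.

Outer boundary:
Σ = (-16) + (-24) + (-22) + (-17) = -79
Area = |Σ|/2 = 39.5.
Hole:
Σ = (1) + (2) + (-2) + (-2) + (7) = 6
Area = |Σ|/2 = 3.
Net area = 39.5 − 3 = 36.5.

36.5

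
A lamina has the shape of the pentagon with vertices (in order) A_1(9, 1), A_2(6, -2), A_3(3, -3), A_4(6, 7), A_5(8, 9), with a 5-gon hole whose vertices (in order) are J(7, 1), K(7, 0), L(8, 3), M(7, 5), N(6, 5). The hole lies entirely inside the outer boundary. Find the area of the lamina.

31.5

Outer boundary:
Σ = (-24) + (-12) + (39) + (-2) + (-73) = -72
Area = |Σ|/2 = 36.
Hole:
Apply the surveyor's formula: 2A = Σ (x_i·y_{i+1} − x_{i+1}·y_i), indices taken mod 5.
Σ = (-7) + (21) + (19) + (5) + (-29) = 9
Area = |Σ|/2 = 4.5.
Net area = 36 − 4.5 = 31.5.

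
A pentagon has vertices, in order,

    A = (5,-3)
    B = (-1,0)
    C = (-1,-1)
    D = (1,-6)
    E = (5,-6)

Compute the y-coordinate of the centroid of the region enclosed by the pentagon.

Apply the shoelace (surveyor's) formula. First the cross-terms c_i = x_i·y_{i+1} − x_{i+1}·y_i:
  -3, 1, 7, 24, 15  ⇒  2A = 44, A = 22.
Then Σ (y_i + y_{i+1})·c_i = -464, so ȳ = -464 / (6·22) = -116/33.

-116/33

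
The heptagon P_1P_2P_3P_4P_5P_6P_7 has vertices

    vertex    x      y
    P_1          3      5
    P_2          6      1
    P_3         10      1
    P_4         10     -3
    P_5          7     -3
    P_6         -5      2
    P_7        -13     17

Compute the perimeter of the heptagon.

|P_1P_2| = √((3)² + (-4)²) = √25 = 5
|P_2P_3| = √((4)² + (0)²) = √16 = 4
|P_3P_4| = √((0)² + (-4)²) = √16 = 4
|P_4P_5| = √((-3)² + (0)²) = √9 = 3
|P_5P_6| = √((-12)² + (5)²) = √169 = 13
|P_6P_7| = √((-8)² + (15)²) = √289 = 17
|P_7P_1| = √((16)² + (-12)²) = √400 = 20
Perimeter = 5 + 4 + 4 + 3 + 13 + 17 + 20 = 66.

66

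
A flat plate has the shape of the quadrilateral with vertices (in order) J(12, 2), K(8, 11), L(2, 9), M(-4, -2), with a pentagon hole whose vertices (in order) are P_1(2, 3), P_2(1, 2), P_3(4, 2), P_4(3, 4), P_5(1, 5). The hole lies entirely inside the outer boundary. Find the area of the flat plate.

102.5

Outer boundary:
Σ = (116) + (50) + (32) + (16) = 214
Area = |Σ|/2 = 107.
Hole:
Apply the shoelace (surveyor's) formula: 2A = Σ (x_i·y_{i+1} − x_{i+1}·y_i), indices taken mod 5.
Σ = (1) + (-6) + (10) + (11) + (-7) = 9
Area = |Σ|/2 = 4.5.
Net area = 107 − 4.5 = 102.5.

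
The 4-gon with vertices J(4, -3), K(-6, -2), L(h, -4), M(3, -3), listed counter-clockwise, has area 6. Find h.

1

Write out the shoelace sum; only the two edges meeting at L involve h:
2·Area = [((-6)·(-4) − h·(-2)) + (h·(-3) − 3·(-4))] + -23
       = -1·h + 13 = 12
⇒ h = 1.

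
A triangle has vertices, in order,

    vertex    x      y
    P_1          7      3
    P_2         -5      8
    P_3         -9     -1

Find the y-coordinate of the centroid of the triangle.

10/3

Apply the shoelace (surveyor's) formula. First the cross-terms c_i = x_i·y_{i+1} − x_{i+1}·y_i:
  71, 77, -20  ⇒  2A = 128, A = 64.
Then Σ (y_i + y_{i+1})·c_i = 1280, so ȳ = 1280 / (6·64) = 10/3.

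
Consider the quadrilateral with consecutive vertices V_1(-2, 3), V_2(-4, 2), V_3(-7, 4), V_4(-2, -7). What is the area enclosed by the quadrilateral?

Apply Gauss's area formula: 2A = Σ (x_i·y_{i+1} − x_{i+1}·y_i), indices taken mod 4.
Cross-terms: 8, -2, 57, -20  ⇒  Σ = 43
Area = |Σ|/2 = 21.5.

21.5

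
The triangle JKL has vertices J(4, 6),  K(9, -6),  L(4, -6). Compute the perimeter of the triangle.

|JK| = √((5)² + (-12)²) = √169 = 13
|KL| = √((-5)² + (0)²) = √25 = 5
|LJ| = √((0)² + (12)²) = √144 = 12
Perimeter = 13 + 5 + 12 = 30.

30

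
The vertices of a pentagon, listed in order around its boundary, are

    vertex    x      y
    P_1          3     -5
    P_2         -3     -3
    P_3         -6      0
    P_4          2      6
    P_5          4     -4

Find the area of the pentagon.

59

Cross-terms: -24, -18, -36, -32, -8  ⇒  Σ = -118
Area = |Σ|/2 = 59.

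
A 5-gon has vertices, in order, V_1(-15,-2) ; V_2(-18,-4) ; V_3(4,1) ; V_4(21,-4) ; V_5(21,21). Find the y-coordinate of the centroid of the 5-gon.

Apply the surveyor's formula. First the cross-terms c_i = x_i·y_{i+1} − x_{i+1}·y_i:
  24, -2, -37, 525, 273  ⇒  2A = 783, A = 391.5.
Then Σ (y_i + y_{i+1})·c_i = 14085, so ȳ = 14085 / (6·391.5) = 1565/261.

1565/261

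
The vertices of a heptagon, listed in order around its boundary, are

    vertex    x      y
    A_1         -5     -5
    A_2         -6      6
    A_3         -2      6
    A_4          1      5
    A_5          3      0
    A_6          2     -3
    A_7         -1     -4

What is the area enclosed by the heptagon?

Apply the surveyor's formula: 2A = Σ (x_i·y_{i+1} − x_{i+1}·y_i), indices taken mod 7.
A_1→A_2: (-5)(6) − (-6)(-5) = -60
A_2→A_3: (-6)(6) − (-2)(6) = -24
A_3→A_4: (-2)(5) − (1)(6) = -16
A_4→A_5: (1)(0) − (3)(5) = -15
A_5→A_6: (3)(-3) − (2)(0) = -9
A_6→A_7: (2)(-4) − (-1)(-3) = -11
A_7→A_1: (-1)(-5) − (-5)(-4) = -15
Σ = -150
Area = |Σ|/2 = 75.

75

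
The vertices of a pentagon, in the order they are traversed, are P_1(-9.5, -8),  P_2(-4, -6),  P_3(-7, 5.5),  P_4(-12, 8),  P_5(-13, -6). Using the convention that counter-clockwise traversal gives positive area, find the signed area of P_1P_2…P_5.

97

Apply the shoelace formula: 2A = Σ (x_i·y_{i+1} − x_{i+1}·y_i), indices taken mod 5.
Σ = (25) + (-64) + (10) + (176) + (47) = 194
Signed area = Σ/2 = 97 (positive ⇒ counter-clockwise traversal).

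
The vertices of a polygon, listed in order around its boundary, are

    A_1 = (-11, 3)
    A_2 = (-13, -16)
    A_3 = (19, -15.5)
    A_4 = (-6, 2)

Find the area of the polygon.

Apply the surveyor's formula: 2A = Σ (x_i·y_{i+1} − x_{i+1}·y_i), indices taken mod 4.
Cross-terms: 215, 505.5, -55, 4  ⇒  Σ = 669.5
Area = |Σ|/2 = 334.75.

334.75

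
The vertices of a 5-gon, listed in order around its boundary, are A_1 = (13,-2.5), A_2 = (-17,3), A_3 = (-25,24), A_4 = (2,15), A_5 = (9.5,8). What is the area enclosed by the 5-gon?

506.875

Apply the surveyor's formula: 2A = Σ (x_i·y_{i+1} − x_{i+1}·y_i), indices taken mod 5.
Σ = (-3.5) + (-333) + (-423) + (-126.5) + (-127.75) = -1013.75
Area = |Σ|/2 = 506.875.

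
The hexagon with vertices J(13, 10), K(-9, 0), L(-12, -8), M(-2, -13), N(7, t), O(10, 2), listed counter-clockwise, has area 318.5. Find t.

Write out the shoelace sum; only the two edges meeting at N involve t:
2·Area = [((-2)·t − 7·(-13)) + (7·2 − 10·t)] + 376
       = -12·t + 481 = 637
⇒ t = -13.

-13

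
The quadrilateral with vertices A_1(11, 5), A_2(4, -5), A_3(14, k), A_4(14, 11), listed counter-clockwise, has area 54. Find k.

Write out the shoelace sum; only the two edges meeting at A_3 involve k:
2·Area = [(4·k − 14·(-5)) + (14·11 − 14·k)] + -126
       = -10·k + 98 = 108
⇒ k = -1.

-1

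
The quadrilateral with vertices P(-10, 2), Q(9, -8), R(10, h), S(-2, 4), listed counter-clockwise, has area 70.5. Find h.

-7

Write out the shoelace sum; only the two edges meeting at R involve h:
2·Area = [(9·h − 10·(-8)) + (10·4 − (-2)·h)] + 98
       = 11·h + 218 = 141
⇒ h = -7.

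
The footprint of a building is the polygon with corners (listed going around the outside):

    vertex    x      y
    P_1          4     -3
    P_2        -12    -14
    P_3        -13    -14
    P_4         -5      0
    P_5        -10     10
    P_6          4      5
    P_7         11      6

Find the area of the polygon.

Apply the shoelace formula: 2A = Σ (x_i·y_{i+1} − x_{i+1}·y_i), indices taken mod 7.
P_1→P_2: (4)(-14) − (-12)(-3) = -92
P_2→P_3: (-12)(-14) − (-13)(-14) = -14
P_3→P_4: (-13)(0) − (-5)(-14) = -70
P_4→P_5: (-5)(10) − (-10)(0) = -50
P_5→P_6: (-10)(5) − (4)(10) = -90
P_6→P_7: (4)(6) − (11)(5) = -31
P_7→P_1: (11)(-3) − (4)(6) = -57
Σ = -404
Area = |Σ|/2 = 202.

202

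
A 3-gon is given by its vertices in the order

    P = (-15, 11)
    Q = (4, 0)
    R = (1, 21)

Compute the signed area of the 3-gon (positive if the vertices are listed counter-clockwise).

Apply the shoelace formula: 2A = Σ (x_i·y_{i+1} − x_{i+1}·y_i), indices taken mod 3.
Σ = (-44) + (84) + (326) = 366
Signed area = Σ/2 = 183 (positive ⇒ counter-clockwise traversal).

183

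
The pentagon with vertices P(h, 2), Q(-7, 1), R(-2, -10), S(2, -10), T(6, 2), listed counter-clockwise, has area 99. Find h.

The doubled signed area Σ (x_i y_{i+1} − x_{i+1} y_i) is linear in h.
With h=0 it equals 202; the coefficient of h is -1 (from the two edges through P).
So -1·h + 202 = 2·99 = 198 ⇒ h = 4.

4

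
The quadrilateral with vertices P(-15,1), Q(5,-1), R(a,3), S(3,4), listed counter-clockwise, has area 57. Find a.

7

Write out the shoelace sum; only the two edges meeting at R involve a:
2·Area = [(5·3 − a·(-1)) + (a·4 − 3·3)] + 73
       = 5·a + 79 = 114
⇒ a = 7.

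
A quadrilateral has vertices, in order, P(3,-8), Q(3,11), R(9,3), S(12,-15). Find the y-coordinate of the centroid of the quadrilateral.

-712/255

Apply Gauss's area formula. First the cross-terms c_i = x_i·y_{i+1} − x_{i+1}·y_i:
  57, -90, -171, -51  ⇒  2A = -255, A = -127.5.
Then Σ (y_i + y_{i+1})·c_i = 2136, so ȳ = 2136 / (6·(-127.5)) = -712/255.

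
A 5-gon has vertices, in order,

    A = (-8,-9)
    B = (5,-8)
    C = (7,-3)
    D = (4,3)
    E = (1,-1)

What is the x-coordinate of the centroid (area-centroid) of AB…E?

Apply the surveyor's formula. First the cross-terms c_i = x_i·y_{i+1} − x_{i+1}·y_i:
  109, 41, 33, -7, -17  ⇒  2A = 159, A = 79.5.
Then Σ (x_i + x_{i+1})·c_i = 612, so x̄ = 612 / (6·79.5) = 68/53.

68/53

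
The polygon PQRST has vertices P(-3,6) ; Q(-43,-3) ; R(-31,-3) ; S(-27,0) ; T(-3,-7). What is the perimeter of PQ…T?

|PQ| = √((-40)² + (-9)²) = √1681 = 41
|QR| = √((12)² + (0)²) = √144 = 12
|RS| = √((4)² + (3)²) = √25 = 5
|ST| = √((24)² + (-7)²) = √625 = 25
|TP| = √((0)² + (13)²) = √169 = 13
Perimeter = 41 + 12 + 5 + 25 + 13 = 96.

96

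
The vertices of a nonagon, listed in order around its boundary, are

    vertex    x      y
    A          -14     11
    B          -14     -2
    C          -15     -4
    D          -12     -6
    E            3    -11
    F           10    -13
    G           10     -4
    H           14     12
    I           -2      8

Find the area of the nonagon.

481.5

Apply the shoelace formula: 2A = Σ (x_i·y_{i+1} − x_{i+1}·y_i), indices taken mod 9.
Cross-terms: 182, 26, 42, 150, 71, 90, 176, 136, 90  ⇒  Σ = 963
Area = |Σ|/2 = 481.5.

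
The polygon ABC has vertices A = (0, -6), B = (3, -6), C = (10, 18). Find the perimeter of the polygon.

54

|AB| = √((3)² + (0)²) = √9 = 3
|BC| = √((7)² + (24)²) = √625 = 25
|CA| = √((-10)² + (-24)²) = √676 = 26
Perimeter = 3 + 25 + 26 = 54.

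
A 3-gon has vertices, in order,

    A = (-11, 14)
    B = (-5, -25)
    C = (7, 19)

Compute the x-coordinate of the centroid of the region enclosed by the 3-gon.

-3

Apply the surveyor's formula. First the cross-terms c_i = x_i·y_{i+1} − x_{i+1}·y_i:
  345, 80, 307  ⇒  2A = 732, A = 366.
Then Σ (x_i + x_{i+1})·c_i = -6588, so x̄ = -6588 / (6·366) = -3.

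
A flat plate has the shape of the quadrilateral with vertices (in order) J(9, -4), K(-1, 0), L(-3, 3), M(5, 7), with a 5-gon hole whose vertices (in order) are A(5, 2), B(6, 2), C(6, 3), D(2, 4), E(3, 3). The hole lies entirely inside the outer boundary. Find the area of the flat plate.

59.5

Outer boundary:
Apply the shoelace formula: 2A = Σ (x_i·y_{i+1} − x_{i+1}·y_i), indices taken mod 4.
Σ = (-4) + (-3) + (-36) + (-83) = -126
Area = |Σ|/2 = 63.
Hole:
A→B: (5)(2) − (6)(2) = -2
B→C: (6)(3) − (6)(2) = 6
C→D: (6)(4) − (2)(3) = 18
D→E: (2)(3) − (3)(4) = -6
E→A: (3)(2) − (5)(3) = -9
Σ = 7
Area = |Σ|/2 = 3.5.
Net area = 63 − 3.5 = 59.5.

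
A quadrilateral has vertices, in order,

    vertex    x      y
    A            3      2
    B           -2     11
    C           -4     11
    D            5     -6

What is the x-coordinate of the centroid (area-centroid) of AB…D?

7/12

Apply the shoelace (surveyor's) formula. First the cross-terms c_i = x_i·y_{i+1} − x_{i+1}·y_i:
  37, 22, -31, 28  ⇒  2A = 56, A = 28.
Then Σ (x_i + x_{i+1})·c_i = 98, so x̄ = 98 / (6·28) = 7/12.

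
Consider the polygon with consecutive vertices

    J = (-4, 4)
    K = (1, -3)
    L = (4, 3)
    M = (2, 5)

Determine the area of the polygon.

32.5

Apply the shoelace formula: 2A = Σ (x_i·y_{i+1} − x_{i+1}·y_i), indices taken mod 4.
Σ = (8) + (15) + (14) + (28) = 65
Area = |Σ|/2 = 32.5.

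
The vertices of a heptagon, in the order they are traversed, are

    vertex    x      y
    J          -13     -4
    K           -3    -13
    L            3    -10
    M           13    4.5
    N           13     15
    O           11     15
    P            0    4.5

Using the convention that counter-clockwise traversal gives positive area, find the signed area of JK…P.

322

Apply the shoelace formula: 2A = Σ (x_i·y_{i+1} − x_{i+1}·y_i), indices taken mod 7.
J→K: (-13)(-13) − (-3)(-4) = 157
K→L: (-3)(-10) − (3)(-13) = 69
L→M: (3)(4.5) − (13)(-10) = 143.5
M→N: (13)(15) − (13)(4.5) = 136.5
N→O: (13)(15) − (11)(15) = 30
O→P: (11)(4.5) − (0)(15) = 49.5
P→J: (0)(-4) − (-13)(4.5) = 58.5
Σ = 644
Signed area = Σ/2 = 322 (positive ⇒ counter-clockwise traversal).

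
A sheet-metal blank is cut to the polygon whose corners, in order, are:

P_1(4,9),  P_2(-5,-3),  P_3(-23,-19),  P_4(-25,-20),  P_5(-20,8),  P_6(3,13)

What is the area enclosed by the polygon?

Apply the shoelace formula: 2A = Σ (x_i·y_{i+1} − x_{i+1}·y_i), indices taken mod 6.
Cross-terms: 33, 26, -15, -600, -284, -25  ⇒  Σ = -865
Area = |Σ|/2 = 432.5.

432.5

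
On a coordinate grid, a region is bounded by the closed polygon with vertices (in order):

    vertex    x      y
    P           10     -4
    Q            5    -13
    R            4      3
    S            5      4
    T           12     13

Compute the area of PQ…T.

101.5

Apply the surveyor's formula: 2A = Σ (x_i·y_{i+1} − x_{i+1}·y_i), indices taken mod 5.
P→Q: (10)(-13) − (5)(-4) = -110
Q→R: (5)(3) − (4)(-13) = 67
R→S: (4)(4) − (5)(3) = 1
S→T: (5)(13) − (12)(4) = 17
T→P: (12)(-4) − (10)(13) = -178
Σ = -203
Area = |Σ|/2 = 101.5.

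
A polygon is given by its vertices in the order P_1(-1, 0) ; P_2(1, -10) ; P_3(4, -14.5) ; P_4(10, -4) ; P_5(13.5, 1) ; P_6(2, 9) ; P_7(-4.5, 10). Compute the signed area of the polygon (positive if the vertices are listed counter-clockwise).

209.25

Apply the shoelace formula: 2A = Σ (x_i·y_{i+1} − x_{i+1}·y_i), indices taken mod 7.
P_1→P_2: (-1)(-10) − (1)(0) = 10
P_2→P_3: (1)(-14.5) − (4)(-10) = 25.5
P_3→P_4: (4)(-4) − (10)(-14.5) = 129
P_4→P_5: (10)(1) − (13.5)(-4) = 64
P_5→P_6: (13.5)(9) − (2)(1) = 119.5
P_6→P_7: (2)(10) − (-4.5)(9) = 60.5
P_7→P_1: (-4.5)(0) − (-1)(10) = 10
Σ = 418.5
Signed area = Σ/2 = 209.25 (positive ⇒ counter-clockwise traversal).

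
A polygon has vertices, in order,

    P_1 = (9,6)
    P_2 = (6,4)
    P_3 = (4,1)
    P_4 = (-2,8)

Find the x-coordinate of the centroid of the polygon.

31/9

Apply Gauss's area formula. First the cross-terms c_i = x_i·y_{i+1} − x_{i+1}·y_i:
  0, -10, 34, -84  ⇒  2A = -60, A = -30.
Then Σ (x_i + x_{i+1})·c_i = -620, so x̄ = -620 / (6·(-30)) = 31/9.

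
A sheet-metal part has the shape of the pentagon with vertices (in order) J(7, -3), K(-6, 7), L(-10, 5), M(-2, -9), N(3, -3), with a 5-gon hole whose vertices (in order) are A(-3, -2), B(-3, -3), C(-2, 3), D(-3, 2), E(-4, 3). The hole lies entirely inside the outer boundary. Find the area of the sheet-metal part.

103.5

Outer boundary:
Σ = (31) + (40) + (100) + (33) + (12) = 216
Area = |Σ|/2 = 108.
Hole:
Σ = (3) + (-15) + (5) + (-1) + (17) = 9
Area = |Σ|/2 = 4.5.
Net area = 108 − 4.5 = 103.5.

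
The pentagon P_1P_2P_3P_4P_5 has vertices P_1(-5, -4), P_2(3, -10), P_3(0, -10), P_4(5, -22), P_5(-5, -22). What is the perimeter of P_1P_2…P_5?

54

|P_1P_2| = √((8)² + (-6)²) = √100 = 10
|P_2P_3| = √((-3)² + (0)²) = √9 = 3
|P_3P_4| = √((5)² + (-12)²) = √169 = 13
|P_4P_5| = √((-10)² + (0)²) = √100 = 10
|P_5P_1| = √((0)² + (18)²) = √324 = 18
Perimeter = 10 + 3 + 13 + 10 + 18 = 54.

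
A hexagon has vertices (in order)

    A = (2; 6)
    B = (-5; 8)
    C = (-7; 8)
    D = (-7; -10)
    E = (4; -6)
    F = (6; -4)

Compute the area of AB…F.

Σ = (46) + (16) + (126) + (82) + (20) + (44) = 334
Area = |Σ|/2 = 167.

167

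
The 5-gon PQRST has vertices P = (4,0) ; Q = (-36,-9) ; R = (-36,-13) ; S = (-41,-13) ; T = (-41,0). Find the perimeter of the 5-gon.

|PQ| = √((-40)² + (-9)²) = √1681 = 41
|QR| = √((0)² + (-4)²) = √16 = 4
|RS| = √((-5)² + (0)²) = √25 = 5
|ST| = √((0)² + (13)²) = √169 = 13
|TP| = √((45)² + (0)²) = √2025 = 45
Perimeter = 41 + 4 + 5 + 13 + 45 = 108.

108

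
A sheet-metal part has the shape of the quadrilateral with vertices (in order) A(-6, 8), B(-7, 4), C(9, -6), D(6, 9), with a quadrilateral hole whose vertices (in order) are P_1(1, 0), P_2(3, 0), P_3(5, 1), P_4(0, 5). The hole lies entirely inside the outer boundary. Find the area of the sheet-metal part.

117

Outer boundary:
Σ = (32) + (6) + (117) + (102) = 257
Area = |Σ|/2 = 128.5.
Hole:
Apply the surveyor's formula: 2A = Σ (x_i·y_{i+1} − x_{i+1}·y_i), indices taken mod 4.
Σ = (0) + (3) + (25) + (-5) = 23
Area = |Σ|/2 = 11.5.
Net area = 128.5 − 11.5 = 117.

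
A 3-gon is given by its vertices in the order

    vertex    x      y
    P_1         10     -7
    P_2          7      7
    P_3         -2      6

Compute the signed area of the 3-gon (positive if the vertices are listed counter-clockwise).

64.5

Apply the surveyor's formula: 2A = Σ (x_i·y_{i+1} − x_{i+1}·y_i), indices taken mod 3.
Cross-terms: 119, 56, -46  ⇒  Σ = 129
Signed area = Σ/2 = 64.5 (positive ⇒ counter-clockwise traversal).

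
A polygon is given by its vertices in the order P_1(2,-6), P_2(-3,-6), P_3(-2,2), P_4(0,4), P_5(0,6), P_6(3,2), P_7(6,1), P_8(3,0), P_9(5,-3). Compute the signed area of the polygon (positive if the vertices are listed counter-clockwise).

-59.5

Apply Gauss's area formula: 2A = Σ (x_i·y_{i+1} − x_{i+1}·y_i), indices taken mod 9.
Cross-terms: -30, -18, -8, 0, -18, -9, -3, -9, -24  ⇒  Σ = -119
Signed area = Σ/2 = -59.5 (negative ⇒ clockwise traversal).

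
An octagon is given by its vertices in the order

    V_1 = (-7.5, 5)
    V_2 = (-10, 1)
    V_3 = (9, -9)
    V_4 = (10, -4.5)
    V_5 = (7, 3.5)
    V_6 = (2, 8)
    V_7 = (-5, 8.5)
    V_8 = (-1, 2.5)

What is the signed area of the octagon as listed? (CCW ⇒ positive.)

Apply Gauss's area formula: 2A = Σ (x_i·y_{i+1} − x_{i+1}·y_i), indices taken mod 8.
Cross-terms: 42.5, 81, 49.5, 66.5, 49, 57, -4, 13.75  ⇒  Σ = 355.25
Signed area = Σ/2 = 177.625 (positive ⇒ counter-clockwise traversal).

177.625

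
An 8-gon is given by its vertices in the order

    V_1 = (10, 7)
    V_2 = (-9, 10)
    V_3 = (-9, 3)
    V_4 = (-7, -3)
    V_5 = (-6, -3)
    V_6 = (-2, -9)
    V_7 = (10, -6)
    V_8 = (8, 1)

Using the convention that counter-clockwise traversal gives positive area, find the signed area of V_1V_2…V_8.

Σ = (163) + (63) + (48) + (3) + (48) + (102) + (58) + (46) = 531
Signed area = Σ/2 = 265.5 (positive ⇒ counter-clockwise traversal).

265.5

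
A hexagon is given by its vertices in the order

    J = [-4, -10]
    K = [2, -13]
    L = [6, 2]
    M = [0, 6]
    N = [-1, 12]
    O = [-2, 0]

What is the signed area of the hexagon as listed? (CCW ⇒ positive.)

Σ = (72) + (82) + (36) + (6) + (24) + (20) = 240
Signed area = Σ/2 = 120 (positive ⇒ counter-clockwise traversal).

120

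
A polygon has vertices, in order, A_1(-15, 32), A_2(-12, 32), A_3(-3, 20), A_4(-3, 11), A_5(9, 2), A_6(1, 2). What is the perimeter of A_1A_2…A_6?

84

|A_1A_2| = √((3)² + (0)²) = √9 = 3
|A_2A_3| = √((9)² + (-12)²) = √225 = 15
|A_3A_4| = √((0)² + (-9)²) = √81 = 9
|A_4A_5| = √((12)² + (-9)²) = √225 = 15
|A_5A_6| = √((-8)² + (0)²) = √64 = 8
|A_6A_1| = √((-16)² + (30)²) = √1156 = 34
Perimeter = 3 + 15 + 9 + 15 + 8 + 34 = 84.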